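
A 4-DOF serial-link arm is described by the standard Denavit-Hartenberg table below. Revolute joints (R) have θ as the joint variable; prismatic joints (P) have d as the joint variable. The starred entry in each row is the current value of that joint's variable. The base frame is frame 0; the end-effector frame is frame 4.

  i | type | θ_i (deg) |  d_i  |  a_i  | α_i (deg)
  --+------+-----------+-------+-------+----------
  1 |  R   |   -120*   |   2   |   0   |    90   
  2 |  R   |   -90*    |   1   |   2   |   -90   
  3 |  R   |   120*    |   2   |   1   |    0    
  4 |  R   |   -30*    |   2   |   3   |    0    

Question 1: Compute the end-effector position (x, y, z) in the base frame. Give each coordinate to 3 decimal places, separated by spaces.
0.482 -4.897 0.500

after link 1: o_1 = (0.0000, 0.0000, 2.0000)
after link 2: o_2 = (-0.8660, 0.5000, 0.0000)
after link 3: o_3 = (-1.1160, -1.6651, 0.5000)
after link 4: o_4 = (0.4821, -4.8971, 0.5000)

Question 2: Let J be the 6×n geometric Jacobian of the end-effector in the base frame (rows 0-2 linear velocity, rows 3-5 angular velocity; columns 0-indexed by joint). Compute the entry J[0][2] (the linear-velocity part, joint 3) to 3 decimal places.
-0.433

axis z_2 = (-0.5000,-0.8660,0.0000); lever o_n−o_2 = (1.3481,-5.3971,0.5000)
cross product → J_v[:, 2] = (-0.4330,0.2500,3.8660)
J_ω[:, 2] = z_2
entry J[0][2] = -0.4330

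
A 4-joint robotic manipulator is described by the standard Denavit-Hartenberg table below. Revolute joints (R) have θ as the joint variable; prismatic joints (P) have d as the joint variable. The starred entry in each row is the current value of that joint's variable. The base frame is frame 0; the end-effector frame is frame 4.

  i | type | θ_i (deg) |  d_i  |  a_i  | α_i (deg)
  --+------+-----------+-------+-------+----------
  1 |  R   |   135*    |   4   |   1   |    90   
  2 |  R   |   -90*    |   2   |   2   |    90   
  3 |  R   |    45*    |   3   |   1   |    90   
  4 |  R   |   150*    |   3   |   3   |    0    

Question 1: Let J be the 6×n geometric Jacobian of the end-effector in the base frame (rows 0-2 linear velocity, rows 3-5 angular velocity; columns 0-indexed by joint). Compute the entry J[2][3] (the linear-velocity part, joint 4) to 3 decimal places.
axis z_3 = (-0.5000,-0.5000,-0.7071); lever o_n−o_3 = (-1.7384,-3.8597,-0.2842)
cross product → J_v[:, 3] = (-2.5871,1.0871,1.0607)
J_ω[:, 3] = z_3
entry J[2][3] = 1.0607

1.061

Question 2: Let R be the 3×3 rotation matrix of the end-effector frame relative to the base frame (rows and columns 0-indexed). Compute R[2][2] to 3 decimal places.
End-effector z-axis (col 2 of R) = (-0.5000,-0.5000,-0.7071)
R[2][2] = -0.7071

-0.707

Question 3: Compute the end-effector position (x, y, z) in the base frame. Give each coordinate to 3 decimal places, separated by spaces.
1.590 -3.360 1.009

after link 1: o_1 = (-0.7071, 0.7071, 4.0000)
after link 2: o_2 = (0.7071, 2.1213, 2.0000)
after link 3: o_3 = (3.3284, 0.5000, 1.2929)
after link 4: o_4 = (1.5900, -3.3597, 1.0087)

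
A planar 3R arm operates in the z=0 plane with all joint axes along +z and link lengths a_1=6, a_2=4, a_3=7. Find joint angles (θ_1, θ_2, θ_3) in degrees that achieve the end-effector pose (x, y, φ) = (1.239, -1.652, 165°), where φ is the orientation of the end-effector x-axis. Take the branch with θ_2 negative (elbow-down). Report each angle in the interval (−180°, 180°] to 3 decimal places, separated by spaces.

0.001 -59.993 -135.008

wrist centre = target − a_3·(cos φ, sin φ) = (8.0005, -3.4637)
cos θ_2 = (76.0051−6²−4²)/(2·6·4) = 0.5001; θ_2 = -59.9929° (elbow-down)
β = atan2(-3.4637,8.0005) = -23.4097°; ψ = atan2(-3.4639,8.0004) = -23.4106°
θ_1 = β − ψ = 0.0009°
θ_3 = φ − θ_1 − θ_2 = -135.0080° (wrapped to (-180°,180°])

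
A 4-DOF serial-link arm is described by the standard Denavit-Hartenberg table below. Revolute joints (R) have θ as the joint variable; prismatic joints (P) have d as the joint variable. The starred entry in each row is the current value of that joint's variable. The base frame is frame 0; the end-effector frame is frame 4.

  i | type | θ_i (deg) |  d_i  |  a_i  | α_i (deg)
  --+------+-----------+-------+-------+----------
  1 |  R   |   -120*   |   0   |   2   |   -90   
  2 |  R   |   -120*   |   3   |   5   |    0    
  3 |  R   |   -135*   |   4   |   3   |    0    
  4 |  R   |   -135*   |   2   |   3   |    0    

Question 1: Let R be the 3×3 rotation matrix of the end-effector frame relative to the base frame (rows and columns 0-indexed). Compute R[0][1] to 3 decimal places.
-0.250

End-effector y-axis (col 1 of R) = (-0.2500,-0.4330,-0.8660)
R[0][1] = -0.2500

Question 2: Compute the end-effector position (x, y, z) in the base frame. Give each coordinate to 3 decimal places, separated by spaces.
7.133 -5.645 2.932

after link 1: o_1 = (-1.0000, -1.7321, 0.0000)
after link 2: o_2 = (2.8481, -1.0670, 4.3301)
after link 3: o_3 = (6.7004, -2.3946, 1.4323)
after link 4: o_4 = (7.1334, -5.6446, 2.9323)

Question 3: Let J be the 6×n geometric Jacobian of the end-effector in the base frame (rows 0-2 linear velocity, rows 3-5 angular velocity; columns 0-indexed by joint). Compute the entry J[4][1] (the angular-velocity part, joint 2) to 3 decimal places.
axis z_1 = (0.8660,-0.5000,0.0000); lever o_n−o_1 = (8.1334,-3.9125,2.9323)
cross product → J_v[:, 1] = (-1.4662,-2.5395,0.6784)
J_ω[:, 1] = z_1
entry J[4][1] = -0.5000

-0.500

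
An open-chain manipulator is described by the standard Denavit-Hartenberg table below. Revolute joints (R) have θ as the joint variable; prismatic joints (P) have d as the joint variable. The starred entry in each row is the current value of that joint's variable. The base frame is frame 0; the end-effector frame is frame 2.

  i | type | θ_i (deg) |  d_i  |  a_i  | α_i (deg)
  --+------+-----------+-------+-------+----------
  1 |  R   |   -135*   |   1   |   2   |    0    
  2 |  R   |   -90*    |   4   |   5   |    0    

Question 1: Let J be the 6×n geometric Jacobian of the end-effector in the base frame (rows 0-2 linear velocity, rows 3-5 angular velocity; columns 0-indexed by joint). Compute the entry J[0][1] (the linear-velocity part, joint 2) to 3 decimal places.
axis z_1 = (0.0000,0.0000,1.0000); lever o_n−o_1 = (-3.5355,3.5355,4.0000)
cross product → J_v[:, 1] = (-3.5355,-3.5355,0.0000)
J_ω[:, 1] = z_1
entry J[0][1] = -3.5355

-3.536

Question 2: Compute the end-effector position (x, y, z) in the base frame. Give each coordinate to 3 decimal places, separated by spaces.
-4.950 2.121 5.000

after link 1: o_1 = (-1.4142, -1.4142, 1.0000)
after link 2: o_2 = (-4.9497, 2.1213, 5.0000)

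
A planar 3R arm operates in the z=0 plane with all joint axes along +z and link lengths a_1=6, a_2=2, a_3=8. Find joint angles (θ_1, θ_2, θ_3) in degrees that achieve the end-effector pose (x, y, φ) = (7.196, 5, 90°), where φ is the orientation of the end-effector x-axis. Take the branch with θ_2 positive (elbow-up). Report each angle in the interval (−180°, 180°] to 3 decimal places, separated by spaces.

-30.003 30.010 89.992

wrist centre = target − a_3·(cos φ, sin φ) = (7.1960, -3.0000)
cos θ_2 = (60.7824−6²−2²)/(2·6·2) = 0.8659; θ_2 = 30.0105° (elbow-up)
β = atan2(-3.0000,7.1960) = -22.6312°; ψ = atan2(1.0003,7.7319) = 7.3717°
θ_1 = β − ψ = -30.0029°
θ_3 = φ − θ_1 − θ_2 = 89.9924° (wrapped to (-180°,180°])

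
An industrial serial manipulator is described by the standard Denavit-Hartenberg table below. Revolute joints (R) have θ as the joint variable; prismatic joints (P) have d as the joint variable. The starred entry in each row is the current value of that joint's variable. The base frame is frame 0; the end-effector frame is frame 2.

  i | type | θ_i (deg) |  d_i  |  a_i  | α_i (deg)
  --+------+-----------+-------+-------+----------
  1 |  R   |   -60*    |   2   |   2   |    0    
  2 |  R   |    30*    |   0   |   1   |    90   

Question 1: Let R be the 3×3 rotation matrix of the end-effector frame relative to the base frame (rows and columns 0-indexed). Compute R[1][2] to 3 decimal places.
End-effector z-axis (col 2 of R) = (-0.5000,-0.8660,0.0000)
R[1][2] = -0.8660

-0.866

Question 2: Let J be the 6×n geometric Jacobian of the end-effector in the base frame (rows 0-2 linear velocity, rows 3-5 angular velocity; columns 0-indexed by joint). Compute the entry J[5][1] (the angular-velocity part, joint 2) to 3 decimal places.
axis z_1 = (0.0000,0.0000,1.0000); lever o_n−o_1 = (0.8660,-0.5000,0.0000)
cross product → J_v[:, 1] = (0.5000,0.8660,-0.0000)
J_ω[:, 1] = z_1
entry J[5][1] = 1.0000

1.000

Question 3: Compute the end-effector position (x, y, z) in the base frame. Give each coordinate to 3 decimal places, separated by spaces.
after link 1: o_1 = (1.0000, -1.7321, 2.0000)
after link 2: o_2 = (1.8660, -2.2321, 2.0000)

1.866 -2.232 2.000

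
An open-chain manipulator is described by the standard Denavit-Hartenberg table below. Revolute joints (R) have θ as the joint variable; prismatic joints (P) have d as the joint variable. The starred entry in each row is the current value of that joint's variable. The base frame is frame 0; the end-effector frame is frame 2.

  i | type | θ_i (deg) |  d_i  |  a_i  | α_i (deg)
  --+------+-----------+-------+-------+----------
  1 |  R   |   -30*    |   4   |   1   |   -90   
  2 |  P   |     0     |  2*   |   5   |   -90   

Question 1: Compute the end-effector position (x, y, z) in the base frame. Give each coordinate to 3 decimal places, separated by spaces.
6.196 -1.268 4.000

after link 1: o_1 = (0.8660, -0.5000, 4.0000)
after link 2: o_2 = (6.1962, -1.2679, 4.0000)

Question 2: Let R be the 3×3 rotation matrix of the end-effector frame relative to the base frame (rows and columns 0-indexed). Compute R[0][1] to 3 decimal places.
End-effector y-axis (col 1 of R) = (-0.5000,-0.8660,-0.0000)
R[0][1] = -0.5000

-0.500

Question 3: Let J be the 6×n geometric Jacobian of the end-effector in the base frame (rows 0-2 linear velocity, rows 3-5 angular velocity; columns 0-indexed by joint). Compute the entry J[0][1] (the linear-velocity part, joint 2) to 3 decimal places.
prismatic axis z_1 = (0.5000,0.8660,0.0000)
J_v[:, 1] = z_1; J_ω[:, 1] = (0,0,0)
entry J[0][1] = 0.5000

0.500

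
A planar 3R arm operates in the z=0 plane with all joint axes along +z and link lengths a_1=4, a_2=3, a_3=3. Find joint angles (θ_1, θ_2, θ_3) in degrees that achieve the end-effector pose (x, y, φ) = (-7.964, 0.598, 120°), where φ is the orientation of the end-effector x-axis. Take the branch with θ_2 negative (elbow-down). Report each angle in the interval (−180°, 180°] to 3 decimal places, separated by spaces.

wrist centre = target − a_3·(cos φ, sin φ) = (-6.4640, -2.0001)
cos θ_2 = (45.7836−4²−3²)/(2·4·3) = 0.8660; θ_2 = -30.0048° (elbow-down)
β = atan2(-2.0001,-6.4640) = -162.8070°; ψ = atan2(-1.5002,6.5980) = -12.8099°
θ_1 = β − ψ = -149.9971°
θ_3 = φ − θ_1 − θ_2 = -59.9981° (wrapped to (-180°,180°])

-149.997 -30.005 -59.998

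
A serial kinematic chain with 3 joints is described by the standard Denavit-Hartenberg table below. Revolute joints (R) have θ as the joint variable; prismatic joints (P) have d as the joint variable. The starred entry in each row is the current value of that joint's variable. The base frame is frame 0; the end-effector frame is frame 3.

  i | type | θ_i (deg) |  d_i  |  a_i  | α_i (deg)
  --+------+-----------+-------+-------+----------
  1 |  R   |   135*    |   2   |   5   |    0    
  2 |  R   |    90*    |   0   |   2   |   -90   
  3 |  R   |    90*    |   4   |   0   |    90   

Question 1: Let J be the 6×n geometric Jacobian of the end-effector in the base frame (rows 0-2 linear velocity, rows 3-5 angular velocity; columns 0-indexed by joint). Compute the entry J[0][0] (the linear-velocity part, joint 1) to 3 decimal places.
0.707

axis z_0 = ẑ; lever o_n−o_0 = (-2.1213,-0.7071,2.0000)
cross product → J_v[:, 0] = (0.7071,-2.1213,0.0000)
J_ω[:, 0] = z_0
entry J[0][0] = 0.7071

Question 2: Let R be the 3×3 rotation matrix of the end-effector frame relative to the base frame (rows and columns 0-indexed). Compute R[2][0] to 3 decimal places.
-1.000

End-effector x-axis (col 0 of R) = (-0.0000,-0.0000,-1.0000)
R[2][0] = -1.0000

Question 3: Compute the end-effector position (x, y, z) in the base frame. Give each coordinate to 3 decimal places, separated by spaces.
-2.121 -0.707 2.000

after link 1: o_1 = (-3.5355, 3.5355, 2.0000)
after link 2: o_2 = (-4.9497, 2.1213, 2.0000)
after link 3: o_3 = (-2.1213, -0.7071, 2.0000)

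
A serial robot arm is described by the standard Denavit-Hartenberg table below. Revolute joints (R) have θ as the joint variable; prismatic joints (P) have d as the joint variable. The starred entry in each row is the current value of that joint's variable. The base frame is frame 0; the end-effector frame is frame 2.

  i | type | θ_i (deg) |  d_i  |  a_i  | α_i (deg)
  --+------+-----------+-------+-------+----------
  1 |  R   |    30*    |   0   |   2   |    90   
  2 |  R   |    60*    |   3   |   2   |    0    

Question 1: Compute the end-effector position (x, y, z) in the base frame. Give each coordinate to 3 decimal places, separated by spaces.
4.098 -1.098 1.732

after link 1: o_1 = (1.7321, 1.0000, 0.0000)
after link 2: o_2 = (4.0981, -1.0981, 1.7321)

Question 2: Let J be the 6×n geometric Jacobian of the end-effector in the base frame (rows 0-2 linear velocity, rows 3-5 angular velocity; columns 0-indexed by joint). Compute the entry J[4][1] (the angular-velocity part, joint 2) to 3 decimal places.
-0.866

axis z_1 = (0.5000,-0.8660,0.0000); lever o_n−o_1 = (2.3660,-2.0981,1.7321)
cross product → J_v[:, 1] = (-1.5000,-0.8660,1.0000)
J_ω[:, 1] = z_1
entry J[4][1] = -0.8660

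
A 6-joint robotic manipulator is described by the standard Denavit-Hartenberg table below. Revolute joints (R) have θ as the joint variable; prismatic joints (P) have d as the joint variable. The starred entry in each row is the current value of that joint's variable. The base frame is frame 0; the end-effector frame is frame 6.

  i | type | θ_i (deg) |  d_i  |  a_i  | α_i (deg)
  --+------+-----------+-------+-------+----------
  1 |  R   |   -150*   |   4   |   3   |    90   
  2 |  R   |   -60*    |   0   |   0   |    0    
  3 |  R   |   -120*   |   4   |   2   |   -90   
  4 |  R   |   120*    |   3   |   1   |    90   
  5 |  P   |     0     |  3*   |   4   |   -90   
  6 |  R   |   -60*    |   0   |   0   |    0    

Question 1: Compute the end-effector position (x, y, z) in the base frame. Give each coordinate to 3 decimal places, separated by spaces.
after link 1: o_1 = (-2.5981, -1.5000, 4.0000)
after link 2: o_2 = (-2.5981, -1.5000, 4.0000)
after link 3: o_3 = (-2.8660, 2.9641, 4.0000)
after link 4: o_4 = (-2.8660, 1.9641, 1.0000)
after link 5: o_5 = (0.1340, -2.0359, 1.0000)
after link 6: o_6 = (0.1340, -2.0359, 1.0000)

0.134 -2.036 1.000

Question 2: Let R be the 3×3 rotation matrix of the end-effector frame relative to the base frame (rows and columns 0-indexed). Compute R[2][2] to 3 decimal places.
-1.000

End-effector z-axis (col 2 of R) = (-0.0000,-0.0000,-1.0000)
R[2][2] = -1.0000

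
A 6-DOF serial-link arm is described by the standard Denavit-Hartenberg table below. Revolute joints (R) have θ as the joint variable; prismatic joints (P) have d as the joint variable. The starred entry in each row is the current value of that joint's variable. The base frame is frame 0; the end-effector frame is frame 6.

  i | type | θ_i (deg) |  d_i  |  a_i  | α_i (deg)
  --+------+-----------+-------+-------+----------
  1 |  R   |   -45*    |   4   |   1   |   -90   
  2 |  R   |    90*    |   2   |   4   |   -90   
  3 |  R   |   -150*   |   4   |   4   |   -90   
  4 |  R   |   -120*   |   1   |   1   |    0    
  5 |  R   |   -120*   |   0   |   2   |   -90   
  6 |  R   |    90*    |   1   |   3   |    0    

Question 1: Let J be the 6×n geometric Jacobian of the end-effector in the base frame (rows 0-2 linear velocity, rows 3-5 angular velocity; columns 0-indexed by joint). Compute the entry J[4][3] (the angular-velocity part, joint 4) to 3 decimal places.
0.612

axis z_3 = (0.6124,0.6124,-0.5000); lever o_n−o_3 = (-1.8024,-2.3201,-1.0490)
cross product → J_v[:, 3] = (-1.8024,1.5436,-0.3170)
J_ω[:, 3] = z_3
entry J[4][3] = 0.6124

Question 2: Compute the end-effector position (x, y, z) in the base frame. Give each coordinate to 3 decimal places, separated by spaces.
after link 1: o_1 = (0.7071, -0.7071, 4.0000)
after link 2: o_2 = (2.1213, 0.7071, 0.0000)
after link 3: o_3 = (0.7071, 4.9497, 3.4641)
after link 4: o_4 = (0.5303, 5.9977, 2.5311)
after link 5: o_5 = (1.4015, 4.4194, 1.6651)
after link 6: o_6 = (-1.0953, 2.6297, 2.4151)

-1.095 2.630 2.415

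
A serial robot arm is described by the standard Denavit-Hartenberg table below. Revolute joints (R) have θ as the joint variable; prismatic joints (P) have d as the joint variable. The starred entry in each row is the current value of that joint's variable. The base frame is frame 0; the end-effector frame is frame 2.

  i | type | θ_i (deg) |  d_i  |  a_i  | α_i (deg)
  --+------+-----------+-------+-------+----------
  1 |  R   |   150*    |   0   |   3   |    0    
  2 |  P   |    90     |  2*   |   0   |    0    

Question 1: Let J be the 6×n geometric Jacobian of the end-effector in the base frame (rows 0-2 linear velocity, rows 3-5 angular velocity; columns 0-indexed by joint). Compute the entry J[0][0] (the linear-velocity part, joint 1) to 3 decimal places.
axis z_0 = ẑ; lever o_n−o_0 = (-2.5981,1.5000,2.0000)
cross product → J_v[:, 0] = (-1.5000,-2.5981,0.0000)
J_ω[:, 0] = z_0
entry J[0][0] = -1.5000

-1.500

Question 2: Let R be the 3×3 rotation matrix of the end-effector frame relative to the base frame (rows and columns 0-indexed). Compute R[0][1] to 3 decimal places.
End-effector y-axis (col 1 of R) = (0.8660,-0.5000,0.0000)
R[0][1] = 0.8660

0.866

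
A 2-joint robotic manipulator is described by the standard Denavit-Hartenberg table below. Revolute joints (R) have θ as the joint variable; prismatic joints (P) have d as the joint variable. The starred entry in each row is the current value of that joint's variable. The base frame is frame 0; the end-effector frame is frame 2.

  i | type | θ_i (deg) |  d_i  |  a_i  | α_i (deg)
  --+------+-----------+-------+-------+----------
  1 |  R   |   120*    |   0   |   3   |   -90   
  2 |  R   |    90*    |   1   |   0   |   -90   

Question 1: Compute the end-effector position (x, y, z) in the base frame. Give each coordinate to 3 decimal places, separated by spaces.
after link 1: o_1 = (-1.5000, 2.5981, 0.0000)
after link 2: o_2 = (-2.3660, 2.0981, 0.0000)

-2.366 2.098 0.000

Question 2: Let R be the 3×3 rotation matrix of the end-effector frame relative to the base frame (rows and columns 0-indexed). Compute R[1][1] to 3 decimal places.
0.500

End-effector y-axis (col 1 of R) = (0.8660,0.5000,-0.0000)
R[1][1] = 0.5000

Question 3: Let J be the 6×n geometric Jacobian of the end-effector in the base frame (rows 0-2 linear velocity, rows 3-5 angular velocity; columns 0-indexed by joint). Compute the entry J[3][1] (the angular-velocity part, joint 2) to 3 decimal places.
axis z_1 = (-0.8660,-0.5000,0.0000); lever o_n−o_1 = (-0.8660,-0.5000,0.0000)
cross product → J_v[:, 1] = (0.0000,0.0000,0.0000)
J_ω[:, 1] = z_1
entry J[3][1] = -0.8660

-0.866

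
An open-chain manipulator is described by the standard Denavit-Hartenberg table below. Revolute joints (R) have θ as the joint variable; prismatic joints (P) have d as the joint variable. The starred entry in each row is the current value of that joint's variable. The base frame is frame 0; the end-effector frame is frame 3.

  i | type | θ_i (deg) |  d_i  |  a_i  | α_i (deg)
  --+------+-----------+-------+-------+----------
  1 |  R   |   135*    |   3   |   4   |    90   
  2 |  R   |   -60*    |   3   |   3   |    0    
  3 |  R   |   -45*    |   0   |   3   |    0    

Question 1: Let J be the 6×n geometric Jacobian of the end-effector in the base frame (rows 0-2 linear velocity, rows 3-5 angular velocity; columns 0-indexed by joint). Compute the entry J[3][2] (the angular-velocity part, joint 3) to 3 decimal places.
0.707

axis z_2 = (0.7071,0.7071,0.0000); lever o_n−o_2 = (0.5490,-0.5490,-2.8978)
cross product → J_v[:, 2] = (-2.0490,2.0490,-0.7765)
J_ω[:, 2] = z_2
entry J[3][2] = 0.7071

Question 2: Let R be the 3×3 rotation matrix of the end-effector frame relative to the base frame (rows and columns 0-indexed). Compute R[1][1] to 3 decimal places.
0.683

End-effector y-axis (col 1 of R) = (-0.6830,0.6830,-0.2588)
R[1][1] = 0.6830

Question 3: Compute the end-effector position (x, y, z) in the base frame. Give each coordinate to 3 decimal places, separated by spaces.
-1.219 5.461 -2.496

after link 1: o_1 = (-2.8284, 2.8284, 3.0000)
after link 2: o_2 = (-1.7678, 6.0104, 0.4019)
after link 3: o_3 = (-1.2187, 5.4614, -2.4959)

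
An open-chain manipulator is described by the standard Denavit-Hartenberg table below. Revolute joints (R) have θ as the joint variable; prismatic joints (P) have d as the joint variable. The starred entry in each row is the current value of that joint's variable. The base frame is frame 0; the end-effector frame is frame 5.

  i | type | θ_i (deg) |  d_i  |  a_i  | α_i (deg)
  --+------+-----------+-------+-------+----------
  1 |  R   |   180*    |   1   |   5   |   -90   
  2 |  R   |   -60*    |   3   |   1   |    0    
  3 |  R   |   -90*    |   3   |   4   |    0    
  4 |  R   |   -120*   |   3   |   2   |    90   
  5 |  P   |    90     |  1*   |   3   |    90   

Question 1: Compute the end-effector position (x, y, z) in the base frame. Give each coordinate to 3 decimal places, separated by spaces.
after link 1: o_1 = (-5.0000, 0.0000, 1.0000)
after link 2: o_2 = (-5.5000, -3.0000, 1.8660)
after link 3: o_3 = (-2.0359, -6.0000, 3.8660)
after link 4: o_4 = (-2.0359, -9.0000, 1.8660)
after link 5: o_5 = (-3.0359, -12.0000, 1.8660)

-3.036 -12.000 1.866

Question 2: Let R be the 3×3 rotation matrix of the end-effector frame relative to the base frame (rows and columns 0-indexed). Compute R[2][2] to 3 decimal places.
End-effector z-axis (col 2 of R) = (0.0000,-0.0000,-1.0000)
R[2][2] = -1.0000

-1.000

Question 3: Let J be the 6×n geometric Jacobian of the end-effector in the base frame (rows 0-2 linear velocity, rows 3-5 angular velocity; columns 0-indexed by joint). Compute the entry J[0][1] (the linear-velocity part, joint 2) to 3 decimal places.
-0.866

axis z_1 = (-0.0000,-1.0000,0.0000); lever o_n−o_1 = (1.9641,-12.0000,0.8660)
cross product → J_v[:, 1] = (-0.8660,0.0000,1.9641)
J_ω[:, 1] = z_1
entry J[0][1] = -0.8660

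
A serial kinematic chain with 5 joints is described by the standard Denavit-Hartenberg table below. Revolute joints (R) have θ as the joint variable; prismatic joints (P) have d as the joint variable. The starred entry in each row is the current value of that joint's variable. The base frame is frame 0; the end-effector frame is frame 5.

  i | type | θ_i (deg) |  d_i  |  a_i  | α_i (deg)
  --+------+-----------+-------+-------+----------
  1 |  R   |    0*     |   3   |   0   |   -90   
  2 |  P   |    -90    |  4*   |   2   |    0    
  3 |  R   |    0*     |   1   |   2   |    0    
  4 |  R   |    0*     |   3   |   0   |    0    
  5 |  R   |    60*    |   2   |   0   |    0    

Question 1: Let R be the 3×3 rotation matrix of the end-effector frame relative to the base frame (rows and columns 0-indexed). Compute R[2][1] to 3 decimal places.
End-effector y-axis (col 1 of R) = (0.5000,0.0000,-0.8660)
R[2][1] = -0.8660

-0.866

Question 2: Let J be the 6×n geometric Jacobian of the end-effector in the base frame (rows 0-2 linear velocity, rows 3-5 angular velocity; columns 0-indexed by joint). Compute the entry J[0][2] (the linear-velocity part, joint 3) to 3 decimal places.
2.000

axis z_2 = (0.0000,1.0000,0.0000); lever o_n−o_2 = (0.0000,6.0000,2.0000)
cross product → J_v[:, 2] = (2.0000,0.0000,-0.0000)
J_ω[:, 2] = z_2
entry J[0][2] = 2.0000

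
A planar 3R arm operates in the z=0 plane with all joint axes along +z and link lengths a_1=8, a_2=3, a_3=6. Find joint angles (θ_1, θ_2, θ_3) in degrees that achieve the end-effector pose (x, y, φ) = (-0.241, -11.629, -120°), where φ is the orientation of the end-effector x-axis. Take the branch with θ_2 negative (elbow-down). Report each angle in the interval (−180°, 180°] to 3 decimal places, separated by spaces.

-45.000 -120.009 45.008

wrist centre = target − a_3·(cos φ, sin φ) = (2.7590, -6.4328)
cos θ_2 = (48.9936−8²−3²)/(2·8·3) = -0.5001; θ_2 = -120.0088° (elbow-down)
β = atan2(-6.4328,2.7590) = -66.7859°; ψ = atan2(-2.5978,6.4996) = -21.7862°
θ_1 = β − ψ = -44.9996°
θ_3 = φ − θ_1 − θ_2 = 45.0084° (wrapped to (-180°,180°])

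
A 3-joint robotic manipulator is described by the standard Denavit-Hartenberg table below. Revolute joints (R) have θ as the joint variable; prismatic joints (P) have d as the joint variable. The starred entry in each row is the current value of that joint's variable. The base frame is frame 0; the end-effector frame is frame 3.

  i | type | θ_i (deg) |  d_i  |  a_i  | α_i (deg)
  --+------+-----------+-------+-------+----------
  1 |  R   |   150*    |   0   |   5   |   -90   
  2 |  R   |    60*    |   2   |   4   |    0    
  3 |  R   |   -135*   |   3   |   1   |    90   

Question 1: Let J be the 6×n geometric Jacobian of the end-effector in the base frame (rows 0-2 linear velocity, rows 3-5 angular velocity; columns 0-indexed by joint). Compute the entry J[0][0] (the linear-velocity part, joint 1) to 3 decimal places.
axis z_0 = ẑ; lever o_n−o_0 = (-8.7863,-0.7007,-2.4982)
cross product → J_v[:, 0] = (0.7007,-8.7863,0.0000)
J_ω[:, 0] = z_0
entry J[0][0] = 0.7007

0.701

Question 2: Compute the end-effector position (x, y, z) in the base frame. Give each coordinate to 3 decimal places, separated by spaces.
after link 1: o_1 = (-4.3301, 2.5000, 0.0000)
after link 2: o_2 = (-7.0622, 1.7679, -3.4641)
after link 3: o_3 = (-8.7863, -0.7007, -2.4982)

-8.786 -0.701 -2.498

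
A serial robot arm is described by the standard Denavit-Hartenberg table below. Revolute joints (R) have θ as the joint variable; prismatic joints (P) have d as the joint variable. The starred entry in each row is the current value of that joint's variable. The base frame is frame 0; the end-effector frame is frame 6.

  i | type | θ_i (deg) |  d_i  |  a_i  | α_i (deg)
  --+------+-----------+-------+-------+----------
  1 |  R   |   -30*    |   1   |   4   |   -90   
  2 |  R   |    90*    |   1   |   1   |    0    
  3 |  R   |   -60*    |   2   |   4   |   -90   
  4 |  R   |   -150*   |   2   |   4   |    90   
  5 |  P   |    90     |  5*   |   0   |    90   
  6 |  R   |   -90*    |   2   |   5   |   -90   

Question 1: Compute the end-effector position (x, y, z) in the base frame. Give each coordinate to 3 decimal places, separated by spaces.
4.701 4.214 -1.134

after link 1: o_1 = (3.4641, -2.0000, 1.0000)
after link 2: o_2 = (3.9641, -1.1340, 0.0000)
after link 3: o_3 = (7.9641, -1.1340, -2.0000)
after link 4: o_4 = (5.5000, 2.5981, -2.0000)
after link 5: o_5 = (1.4599, -0.0694, -0.7500)
after link 6: o_6 = (4.7010, 4.2141, -1.1340)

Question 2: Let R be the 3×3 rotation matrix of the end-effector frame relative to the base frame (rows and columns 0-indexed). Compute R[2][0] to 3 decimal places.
End-effector x-axis (col 0 of R) = (0.8080,0.5335,-0.2500)
R[2][0] = -0.2500

-0.250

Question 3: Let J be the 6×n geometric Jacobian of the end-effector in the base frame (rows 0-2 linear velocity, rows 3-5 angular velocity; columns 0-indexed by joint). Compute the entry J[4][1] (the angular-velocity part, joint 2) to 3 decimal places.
axis z_1 = (0.5000,0.8660,0.0000); lever o_n−o_1 = (1.2369,6.2141,-2.1340)
cross product → J_v[:, 1] = (-1.8481,1.0670,2.0359)
J_ω[:, 1] = z_1
entry J[4][1] = 0.8660

0.866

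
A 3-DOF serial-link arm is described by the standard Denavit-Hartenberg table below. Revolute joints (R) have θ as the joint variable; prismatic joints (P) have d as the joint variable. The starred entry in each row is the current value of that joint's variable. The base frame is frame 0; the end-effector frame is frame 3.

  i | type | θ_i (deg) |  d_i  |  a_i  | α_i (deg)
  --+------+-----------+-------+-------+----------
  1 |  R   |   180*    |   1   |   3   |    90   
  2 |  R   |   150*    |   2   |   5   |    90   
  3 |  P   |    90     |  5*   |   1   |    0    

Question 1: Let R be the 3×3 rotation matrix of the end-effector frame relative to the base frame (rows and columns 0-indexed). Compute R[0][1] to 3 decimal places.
-0.866

End-effector y-axis (col 1 of R) = (-0.8660,0.0000,-0.5000)
R[0][1] = -0.8660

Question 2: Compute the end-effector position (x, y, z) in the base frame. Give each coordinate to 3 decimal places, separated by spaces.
-1.170 3.000 7.830

after link 1: o_1 = (-3.0000, 0.0000, 1.0000)
after link 2: o_2 = (1.3301, 2.0000, 3.5000)
after link 3: o_3 = (-1.1699, 3.0000, 7.8301)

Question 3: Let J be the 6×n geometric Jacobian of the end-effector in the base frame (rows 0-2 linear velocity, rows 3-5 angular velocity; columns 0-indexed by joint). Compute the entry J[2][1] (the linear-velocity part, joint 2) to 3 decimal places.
axis z_1 = (0.0000,1.0000,0.0000); lever o_n−o_1 = (1.8301,3.0000,6.8301)
cross product → J_v[:, 1] = (6.8301,-0.0000,-1.8301)
J_ω[:, 1] = z_1
entry J[2][1] = -1.8301

-1.830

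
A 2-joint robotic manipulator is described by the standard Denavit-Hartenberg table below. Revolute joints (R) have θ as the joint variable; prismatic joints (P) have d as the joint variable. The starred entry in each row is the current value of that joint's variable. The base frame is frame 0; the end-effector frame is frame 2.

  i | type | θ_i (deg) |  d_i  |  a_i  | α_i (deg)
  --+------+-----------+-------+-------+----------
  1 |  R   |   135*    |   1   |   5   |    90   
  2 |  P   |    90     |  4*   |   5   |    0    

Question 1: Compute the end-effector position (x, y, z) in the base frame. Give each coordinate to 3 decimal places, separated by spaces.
-0.707 6.364 6.000

after link 1: o_1 = (-3.5355, 3.5355, 1.0000)
after link 2: o_2 = (-0.7071, 6.3640, 6.0000)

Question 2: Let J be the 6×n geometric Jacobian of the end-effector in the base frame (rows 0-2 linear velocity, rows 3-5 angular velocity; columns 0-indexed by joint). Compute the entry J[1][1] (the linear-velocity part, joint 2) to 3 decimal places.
0.707

prismatic axis z_1 = (0.7071,0.7071,0.0000)
J_v[:, 1] = z_1; J_ω[:, 1] = (0,0,0)
entry J[1][1] = 0.7071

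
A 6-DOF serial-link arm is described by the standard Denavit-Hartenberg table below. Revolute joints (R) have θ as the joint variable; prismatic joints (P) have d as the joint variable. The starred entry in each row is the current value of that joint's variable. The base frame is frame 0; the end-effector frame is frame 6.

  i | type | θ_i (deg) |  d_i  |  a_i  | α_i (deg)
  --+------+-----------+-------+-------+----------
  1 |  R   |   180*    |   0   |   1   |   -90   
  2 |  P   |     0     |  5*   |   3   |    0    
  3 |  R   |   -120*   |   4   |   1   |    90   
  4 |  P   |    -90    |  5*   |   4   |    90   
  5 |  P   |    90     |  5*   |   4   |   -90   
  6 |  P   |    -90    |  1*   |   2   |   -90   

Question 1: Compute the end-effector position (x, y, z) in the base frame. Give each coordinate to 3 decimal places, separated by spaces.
after link 1: o_1 = (-1.0000, 0.0000, 0.0000)
after link 2: o_2 = (-4.0000, -5.0000, 0.0000)
after link 3: o_3 = (-3.5000, -9.0000, 0.8660)
after link 4: o_4 = (0.8301, -5.0000, -1.6340)
after link 5: o_5 = (1.7942, -5.0000, -7.9641)
after link 6: o_6 = (0.7942, -6.0000, -9.6962)

0.794 -6.000 -9.696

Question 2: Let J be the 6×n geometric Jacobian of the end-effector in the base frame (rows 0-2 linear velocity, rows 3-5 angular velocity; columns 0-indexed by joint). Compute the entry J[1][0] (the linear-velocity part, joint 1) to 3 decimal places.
0.794

axis z_0 = ẑ; lever o_n−o_0 = (0.7942,-6.0000,-9.6962)
cross product → J_v[:, 0] = (6.0000,0.7942,-0.0000)
J_ω[:, 0] = z_0
entry J[1][0] = 0.7942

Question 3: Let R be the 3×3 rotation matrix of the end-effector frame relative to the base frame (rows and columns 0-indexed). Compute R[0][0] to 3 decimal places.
-0.500

End-effector x-axis (col 0 of R) = (-0.5000,0.0000,-0.8660)
R[0][0] = -0.5000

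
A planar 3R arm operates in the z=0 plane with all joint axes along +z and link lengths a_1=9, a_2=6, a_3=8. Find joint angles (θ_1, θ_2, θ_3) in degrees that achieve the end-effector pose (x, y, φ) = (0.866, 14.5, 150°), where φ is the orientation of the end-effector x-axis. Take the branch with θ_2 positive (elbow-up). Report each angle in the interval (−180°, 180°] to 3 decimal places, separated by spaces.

wrist centre = target − a_3·(cos φ, sin φ) = (7.7942, 10.5000)
cos θ_2 = (170.9996−9²−6²)/(2·9·6) = 0.5000; θ_2 = 60.0002° (elbow-up)
β = atan2(10.5000,7.7942) = 53.4133°; ψ = atan2(5.1962,12.0000) = 23.4133°
θ_1 = β − ψ = 30.0000°
θ_3 = φ − θ_1 − θ_2 = 59.9998° (wrapped to (-180°,180°])

30.000 60.000 60.000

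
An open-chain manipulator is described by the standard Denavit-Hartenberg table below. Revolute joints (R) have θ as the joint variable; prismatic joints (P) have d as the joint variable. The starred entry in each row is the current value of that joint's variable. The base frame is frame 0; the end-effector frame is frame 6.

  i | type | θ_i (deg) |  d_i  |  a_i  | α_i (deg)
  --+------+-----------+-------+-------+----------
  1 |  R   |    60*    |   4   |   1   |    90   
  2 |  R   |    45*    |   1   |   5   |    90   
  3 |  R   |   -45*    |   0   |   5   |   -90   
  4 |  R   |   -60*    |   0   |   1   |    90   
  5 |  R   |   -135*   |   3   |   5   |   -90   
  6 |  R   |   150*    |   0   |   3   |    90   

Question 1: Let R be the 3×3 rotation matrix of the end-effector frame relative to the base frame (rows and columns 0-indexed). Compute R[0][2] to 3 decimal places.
End-effector z-axis (col 2 of R) = (-0.7740,-0.0299,0.6325)
R[0][2] = -0.7740

-0.774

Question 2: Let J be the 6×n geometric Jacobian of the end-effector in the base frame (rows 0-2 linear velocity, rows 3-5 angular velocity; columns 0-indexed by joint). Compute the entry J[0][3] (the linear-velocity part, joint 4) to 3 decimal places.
axis z_3 = (0.8624,0.0795,0.5000); lever o_n−o_3 = (-0.8161,-1.3425,-1.7760)
cross product → J_v[:, 3] = (0.5301,1.1235,-1.0929)
J_ω[:, 3] = z_3
entry J[0][3] = 0.5301

0.530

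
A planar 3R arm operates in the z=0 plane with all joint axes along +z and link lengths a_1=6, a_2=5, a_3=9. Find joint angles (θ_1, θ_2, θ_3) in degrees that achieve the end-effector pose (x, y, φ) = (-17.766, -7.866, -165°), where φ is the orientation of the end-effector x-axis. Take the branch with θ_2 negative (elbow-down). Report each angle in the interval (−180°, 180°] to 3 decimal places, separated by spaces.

wrist centre = target − a_3·(cos φ, sin φ) = (-9.0727, -5.5366)
cos θ_2 = (112.9676−6²−5²)/(2·6·5) = 0.8661; θ_2 = -29.9885° (elbow-down)
β = atan2(-5.5366,-9.0727) = -148.6062°; ψ = atan2(-2.4991,10.3306) = -13.5994°
θ_1 = β − ψ = -135.0068°
θ_3 = φ − θ_1 − θ_2 = -0.0047° (wrapped to (-180°,180°])

-135.007 -29.988 -0.005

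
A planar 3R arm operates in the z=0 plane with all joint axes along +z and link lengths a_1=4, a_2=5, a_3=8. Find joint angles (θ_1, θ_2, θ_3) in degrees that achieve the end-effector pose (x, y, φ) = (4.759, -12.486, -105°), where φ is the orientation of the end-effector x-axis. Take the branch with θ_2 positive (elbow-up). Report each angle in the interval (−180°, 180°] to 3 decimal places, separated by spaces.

wrist centre = target − a_3·(cos φ, sin φ) = (6.8296, -4.7586)
cos θ_2 = (69.2870−4²−5²)/(2·4·5) = 0.7072; θ_2 = 44.9945° (elbow-up)
β = atan2(-4.7586,6.8296) = -34.8674°; ψ = atan2(3.5352,7.5359) = 25.1320°
θ_1 = β − ψ = -59.9994°
θ_3 = φ − θ_1 − θ_2 = -89.9951° (wrapped to (-180°,180°])

-59.999 44.994 -89.995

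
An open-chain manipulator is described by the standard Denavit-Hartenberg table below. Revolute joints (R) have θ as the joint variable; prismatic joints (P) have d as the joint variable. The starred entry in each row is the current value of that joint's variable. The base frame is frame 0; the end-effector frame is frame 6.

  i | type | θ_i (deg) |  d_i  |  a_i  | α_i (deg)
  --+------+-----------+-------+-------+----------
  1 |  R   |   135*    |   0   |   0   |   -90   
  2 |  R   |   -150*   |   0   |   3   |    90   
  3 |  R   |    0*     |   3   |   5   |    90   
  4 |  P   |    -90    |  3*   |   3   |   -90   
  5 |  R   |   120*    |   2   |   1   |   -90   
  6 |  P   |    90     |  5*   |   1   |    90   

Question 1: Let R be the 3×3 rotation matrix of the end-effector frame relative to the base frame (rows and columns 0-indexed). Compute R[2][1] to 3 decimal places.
End-effector y-axis (col 1 of R) = (0.6597,0.0474,-0.7500)
R[2][1] = -0.7500

-0.750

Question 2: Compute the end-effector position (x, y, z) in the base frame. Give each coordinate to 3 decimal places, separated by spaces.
after link 1: o_1 = (0.0000, 0.0000, 0.0000)
after link 2: o_2 = (1.8371, -1.8371, 1.5000)
after link 3: o_3 = (5.9596, -5.9596, 1.4019)
after link 4: o_4 = (7.0203, -2.7777, 4.0000)
after link 5: o_5 = (7.8094, -4.7916, 4.5670)
after link 6: o_6 = (10.4958, -3.9423, 0.3170)

10.496 -3.942 0.317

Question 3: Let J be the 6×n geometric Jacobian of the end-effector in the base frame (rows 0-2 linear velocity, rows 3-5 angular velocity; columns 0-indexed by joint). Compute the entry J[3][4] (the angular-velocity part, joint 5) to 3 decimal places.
axis z_4 = (0.6124,-0.6124,0.5000); lever o_n−o_4 = (3.4755,-1.1647,-3.6830)
cross product → J_v[:, 4] = (2.8377,3.9931,1.4151)
J_ω[:, 4] = z_4
entry J[3][4] = 0.6124

0.612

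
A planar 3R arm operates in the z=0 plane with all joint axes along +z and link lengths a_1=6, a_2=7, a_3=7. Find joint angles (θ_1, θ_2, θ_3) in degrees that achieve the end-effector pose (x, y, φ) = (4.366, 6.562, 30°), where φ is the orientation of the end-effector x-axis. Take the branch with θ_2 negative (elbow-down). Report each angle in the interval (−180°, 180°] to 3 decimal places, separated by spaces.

-149.997 -150.001 -30.002

wrist centre = target − a_3·(cos φ, sin φ) = (-1.6962, 3.0620)
cos θ_2 = (12.2529−6²−7²)/(2·6·7) = -0.8660; θ_2 = -150.0014° (elbow-down)
β = atan2(3.0620,-1.6962) = 118.9840°; ψ = atan2(-3.4999,-0.0623) = -91.0192°
θ_1 = β − ψ = 210.0032°
θ_3 = φ − θ_1 − θ_2 = -30.0018° (wrapped to (-180°,180°])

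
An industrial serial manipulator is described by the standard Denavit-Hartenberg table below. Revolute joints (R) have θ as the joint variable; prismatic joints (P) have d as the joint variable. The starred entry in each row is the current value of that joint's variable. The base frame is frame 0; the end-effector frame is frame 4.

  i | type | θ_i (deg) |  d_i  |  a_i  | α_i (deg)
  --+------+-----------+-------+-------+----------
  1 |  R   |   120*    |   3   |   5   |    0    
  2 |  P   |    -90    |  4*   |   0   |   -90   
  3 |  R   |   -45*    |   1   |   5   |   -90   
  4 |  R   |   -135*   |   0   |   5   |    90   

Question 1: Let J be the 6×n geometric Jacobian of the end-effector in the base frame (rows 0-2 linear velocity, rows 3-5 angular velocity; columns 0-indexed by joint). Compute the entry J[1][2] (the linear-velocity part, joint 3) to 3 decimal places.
0.518

axis z_2 = (-0.5000,0.8660,0.0000); lever o_n−o_2 = (-1.3710,4.4457,1.0355)
cross product → J_v[:, 2] = (0.8968,0.5178,-1.0355)
J_ω[:, 2] = z_2
entry J[1][2] = 0.5178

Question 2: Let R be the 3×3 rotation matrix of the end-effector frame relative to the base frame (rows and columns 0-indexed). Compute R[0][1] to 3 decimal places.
0.612

End-effector y-axis (col 1 of R) = (0.6124,0.3536,-0.7071)
R[0][1] = 0.6124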